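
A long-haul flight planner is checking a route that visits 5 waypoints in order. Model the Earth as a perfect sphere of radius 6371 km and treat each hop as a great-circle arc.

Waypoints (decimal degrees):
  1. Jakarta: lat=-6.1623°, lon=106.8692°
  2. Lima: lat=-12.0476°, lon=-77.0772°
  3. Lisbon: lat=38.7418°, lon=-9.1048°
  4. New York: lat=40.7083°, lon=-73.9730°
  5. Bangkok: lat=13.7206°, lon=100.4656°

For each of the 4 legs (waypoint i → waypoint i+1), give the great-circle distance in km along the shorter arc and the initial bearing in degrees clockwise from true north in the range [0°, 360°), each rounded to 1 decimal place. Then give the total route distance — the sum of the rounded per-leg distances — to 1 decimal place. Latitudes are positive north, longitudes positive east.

Leg 1: φ1=-0.1075524, φ2=-0.2102703, Δφ=-0.1027179, Δλ=-3.2104703 rad; a=sin²(Δφ/2)+cosφ1·cosφ2·sin²(Δλ/2)=0.9738062824; c=2·atan2(√a, √(1-a))=2.816473161; dist=6371·c=17943.751 ≈ 17943.8 km; running total=17943.8 km
Leg 1 bearing: y=sinΔλ·cosφ2=0.06730736, x=cosφ1·sinφ2-sinφ1·cosφ2·cosΔλ=-0.31225013; θ=atan2(y, x)=167.8357° ≈ 167.8°
Leg 2: φ1=-0.2102703, φ2=0.6761720, Δφ=0.8864423, Δλ=1.1863422 rad; a=sin²(Δφ/2)+cosφ1·cosφ2·sin²(Δλ/2)=0.4222667492; c=2·atan2(√a, √(1-a))=1.414696647; dist=6371·c=9013.032 ≈ 9013.0 km; running total=26956.8 km
Leg 2 bearing: y=sinΔλ·cosφ2=0.72303852, x=cosφ1·sinφ2-sinφ1·cosφ2·cosΔλ=0.67308652; θ=atan2(y, x)=47.0491° ≈ 47.0°
Leg 3: φ1=0.6761720, φ2=0.7104939, Δφ=0.0343219, Δλ=-1.1321637 rad; a=sin²(Δφ/2)+cosφ1·cosφ2·sin²(Δλ/2)=0.1703673623; c=2·atan2(√a, √(1-a))=0.850955129; dist=6371·c=5421.435 ≈ 5421.4 km; running total=32378.2 km
Leg 3 bearing: y=sinΔλ·cosφ2=-0.68627867, x=cosφ1·sinφ2-sinφ1·cosφ2·cosΔλ=0.30723099; θ=atan2(y, x)=-65.8830° <0 so +360° → 294.1170° ≈ 294.1°
Leg 4: φ1=0.7104939, φ2=0.2394696, Δφ=-0.4710242, Δλ=3.0445279 rad; a=sin²(Δφ/2)+cosφ1·cosφ2·sin²(Δλ/2)=0.7891232158; c=2·atan2(√a, √(1-a))=2.187374032; dist=6371·c=13935.760 ≈ 13935.8 km; running total=46314.0 km
Leg 4 bearing: y=sinΔλ·cosφ2=0.09414689, x=cosφ1·sinφ2-sinφ1·cosφ2·cosΔλ=0.81041189; θ=atan2(y, x)=6.6264° ≈ 6.6°

Leg 1: dist=17943.8 km, bearing=167.8°
Leg 2: dist=9013.0 km, bearing=47.0°
Leg 3: dist=5421.4 km, bearing=294.1°
Leg 4: dist=13935.8 km, bearing=6.6°
Total: 46314.0 km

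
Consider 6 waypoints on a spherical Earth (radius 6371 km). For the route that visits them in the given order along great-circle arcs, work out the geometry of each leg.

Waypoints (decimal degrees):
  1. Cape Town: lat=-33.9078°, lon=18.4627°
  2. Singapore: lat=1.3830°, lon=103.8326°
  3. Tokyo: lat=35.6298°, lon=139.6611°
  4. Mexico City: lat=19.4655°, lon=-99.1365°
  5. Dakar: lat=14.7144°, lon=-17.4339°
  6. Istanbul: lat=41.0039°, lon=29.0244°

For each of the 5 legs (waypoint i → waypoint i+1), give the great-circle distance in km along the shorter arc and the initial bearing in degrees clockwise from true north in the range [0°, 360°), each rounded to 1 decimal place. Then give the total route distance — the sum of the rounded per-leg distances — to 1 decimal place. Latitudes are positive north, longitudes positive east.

Leg 1: dist=9666.5 km, bearing=86.3°
Leg 2: dist=5305.3 km, bearing=40.0°
Leg 3: dist=11309.2 km, bearing=55.4°
Leg 4: dist=8618.9 km, bearing=78.6°
Leg 5: dist=5334.4 km, bearing=47.4°
Total: 40234.3 km

Leg 1: φ1=-0.5918028, φ2=0.0241379, Δφ=0.6159407, Δλ=1.4899858 rad; a=sin²(Δφ/2)+cosφ1·cosφ2·sin²(Δλ/2)=0.4732445712; c=2·atan2(√a, √(1-a))=1.517259899; dist=6371·c=9666.463 ≈ 9666.5 km; running total=9666.5 km
Leg 1 bearing: y=sinΔλ·cosφ2=0.99644625, x=cosφ1·sinφ2-sinφ1·cosφ2·cosΔλ=0.06504960; θ=atan2(y, x)=86.2649° ≈ 86.3°
Leg 2: φ1=0.0241379, φ2=0.6218573, Δφ=0.5977194, Δλ=0.6253253 rad; a=sin²(Δφ/2)+cosφ1·cosφ2·sin²(Δλ/2)=0.1635687621; c=2·atan2(√a, √(1-a))=0.832724889; dist=6371·c=5305.290 ≈ 5305.3 km; running total=14971.8 km
Leg 2 bearing: y=sinΔλ·cosφ2=0.47578022, x=cosφ1·sinφ2-sinφ1·cosφ2·cosΔλ=0.56647090; θ=atan2(y, x)=40.0270° ≈ 40.0°
Leg 3: φ1=0.6218573, φ2=0.3397371, Δφ=-0.2821203, Δλ=-4.1678044 rad; a=sin²(Δφ/2)+cosφ1·cosφ2·sin²(Δλ/2)=0.6014426541; c=2·atan2(√a, √(1-a))=1.775099943; dist=6371·c=11309.162 ≈ 11309.2 km; running total=26281.0 km
Leg 3 bearing: y=sinΔλ·cosφ2=0.80645316, x=cosφ1·sinφ2-sinφ1·cosφ2·cosΔλ=0.55540152; θ=atan2(y, x)=55.4449° ≈ 55.4°
Leg 4: φ1=0.3397371, φ2=0.2568147, Δφ=-0.0829223, Δλ=1.4259794 rad; a=sin²(Δφ/2)+cosφ1·cosφ2·sin²(Δλ/2)=0.3918782113; c=2·atan2(√a, √(1-a))=1.352830962; dist=6371·c=8618.886 ≈ 8618.9 km; running total=34899.9 km
Leg 4 bearing: y=sinΔλ·cosφ2=0.95707958, x=cosφ1·sinφ2-sinφ1·cosφ2·cosΔλ=0.19296991; θ=atan2(y, x)=78.6006° ≈ 78.6°
Leg 5: φ1=0.2568147, φ2=0.7156531, Δφ=0.4588383, Δλ=0.8108503 rad; a=sin²(Δφ/2)+cosφ1·cosφ2·sin²(Δλ/2)=0.1652609066; c=2·atan2(√a, √(1-a))=0.837290227; dist=6371·c=5334.376 ≈ 5334.4 km; running total=40234.3 km
Leg 5 bearing: y=sinΔλ·cosφ2=0.54703637, x=cosφ1·sinφ2-sinφ1·cosφ2·cosΔλ=0.50254370; θ=atan2(y, x)=47.4274° ≈ 47.4°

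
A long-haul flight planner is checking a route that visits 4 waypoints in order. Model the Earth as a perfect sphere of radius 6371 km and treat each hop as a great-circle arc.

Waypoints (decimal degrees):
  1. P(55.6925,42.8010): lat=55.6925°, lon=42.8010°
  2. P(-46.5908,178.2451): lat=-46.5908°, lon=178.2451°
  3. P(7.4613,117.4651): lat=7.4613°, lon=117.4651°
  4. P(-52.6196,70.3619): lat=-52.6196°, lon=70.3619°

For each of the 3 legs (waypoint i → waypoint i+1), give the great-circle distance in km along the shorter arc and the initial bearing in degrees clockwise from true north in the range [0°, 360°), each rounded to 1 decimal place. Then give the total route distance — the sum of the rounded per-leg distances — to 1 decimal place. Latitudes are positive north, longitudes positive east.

Leg 1: dist=16809.6 km, bearing=90.6°
Leg 2: dist=8474.6 km, bearing=297.0°
Leg 3: dist=8022.5 km, bearing=207.9°
Total: 33306.7 km

Leg 1: φ1=0.9720175, φ2=-0.8131629, Δφ=-1.7851804, Δλ=2.3639455 rad; a=sin²(Δφ/2)+cosφ1·cosφ2·sin²(Δλ/2)=0.9380384519; c=2·atan2(√a, √(1-a))=2.638461078; dist=6371·c=16809.636 ≈ 16809.6 km; running total=16809.6 km
Leg 1 bearing: y=sinΔλ·cosφ2=0.48214575, x=cosφ1·sinφ2-sinφ1·cosφ2·cosΔλ=-0.00497367; θ=atan2(y, x)=90.5910° ≈ 90.6°
Leg 2: φ1=-0.8131629, φ2=0.1302243, Δφ=0.9433871, Δλ=-1.0608111 rad; a=sin²(Δφ/2)+cosφ1·cosφ2·sin²(Δλ/2)=0.3808540140; c=2·atan2(√a, √(1-a))=1.330189546; dist=6371·c=8474.638 ≈ 8474.6 km; running total=25284.2 km
Leg 2 bearing: y=sinΔλ·cosφ2=-0.86536196, x=cosφ1·sinφ2-sinφ1·cosφ2·cosΔλ=0.44086915; θ=atan2(y, x)=-63.0029° <0 so +360° → 296.9971° ≈ 297.0°
Leg 3: φ1=0.1302243, φ2=-0.9183853, Δφ=-1.0486095, Δλ=-0.8221059 rad; a=sin²(Δφ/2)+cosφ1·cosφ2·sin²(Δλ/2)=0.3467211684; c=2·atan2(√a, √(1-a))=1.259221873; dist=6371·c=8022.503 ≈ 8022.5 km; running total=33306.7 km
Leg 3 bearing: y=sinΔλ·cosφ2=-0.44475284, x=cosφ1·sinφ2-sinφ1·cosφ2·cosΔλ=-0.84155648; θ=atan2(y, x)=-152.1441° <0 so +360° → 207.8559° ≈ 207.9°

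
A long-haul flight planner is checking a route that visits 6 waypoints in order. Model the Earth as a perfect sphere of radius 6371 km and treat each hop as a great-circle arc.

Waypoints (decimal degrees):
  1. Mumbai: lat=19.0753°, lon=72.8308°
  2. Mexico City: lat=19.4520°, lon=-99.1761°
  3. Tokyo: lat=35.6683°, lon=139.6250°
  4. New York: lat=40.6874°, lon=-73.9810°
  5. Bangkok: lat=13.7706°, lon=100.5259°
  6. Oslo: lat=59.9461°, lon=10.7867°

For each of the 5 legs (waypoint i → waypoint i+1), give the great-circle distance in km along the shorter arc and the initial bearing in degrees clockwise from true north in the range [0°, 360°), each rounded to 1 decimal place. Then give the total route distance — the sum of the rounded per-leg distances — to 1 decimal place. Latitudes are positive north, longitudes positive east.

Leg 1: dist=15643.3 km, bearing=348.1°
Leg 2: dist=11307.5 km, bearing=314.8°
Leg 3: dist=10857.0 km, bearing=25.1°
Leg 4: dist=13933.2 km, bearing=6.5°
Leg 5: dist=8671.0 km, bearing=329.2°
Total: 60412.0 km

Leg 1: φ1=0.3329268, φ2=0.3395014, Δφ=0.0065747, Δλ=-3.0020867 rad; a=sin²(Δφ/2)+cosφ1·cosφ2·sin²(Δλ/2)=0.8868269119; c=2·atan2(√a, √(1-a))=2.455384039; dist=6371·c=15643.252 ≈ 15643.3 km; running total=15643.3 km
Leg 1 bearing: y=sinΔλ·cosφ2=-0.13111676, x=cosφ1·sinφ2-sinφ1·cosφ2·cosΔλ=0.61989366; θ=atan2(y, x)=-11.9429° <0 so +360° → 348.0571° ≈ 348.1°
Leg 2: φ1=0.3395014, φ2=0.6225293, Δφ=0.2830278, Δλ=4.1678655 rad; a=sin²(Δφ/2)+cosφ1·cosφ2·sin²(Δλ/2)=0.6013173045; c=2·atan2(√a, √(1-a))=1.774843926; dist=6371·c=11307.531 ≈ 11307.5 km; running total=26950.8 km
Leg 2 bearing: y=sinΔλ·cosφ2=-0.69491136, x=cosφ1·sinφ2-sinφ1·cosφ2·cosΔλ=0.68995465; θ=atan2(y, x)=-45.2051° <0 so +360° → 314.7949° ≈ 314.8°
Leg 3: φ1=0.6225293, φ2=0.7101291, Δφ=0.0875998, Δλ=-3.7281280 rad; a=sin²(Δφ/2)+cosφ1·cosφ2·sin²(Δλ/2)=0.5664661932; c=2·atan2(√a, √(1-a))=1.704123368; dist=6371·c=10856.970 ≈ 10857.0 km; running total=37807.8 km
Leg 3 bearing: y=sinΔλ·cosφ2=0.41969062, x=cosφ1·sinφ2-sinφ1·cosφ2·cosΔλ=0.89788015; θ=atan2(y, x)=25.0525° ≈ 25.1°
Leg 4: φ1=0.7101291, φ2=0.2403423, Δφ=-0.4697868, Δλ=3.0457200 rad; a=sin²(Δφ/2)+cosφ1·cosφ2·sin²(Δλ/2)=0.7889587275; c=2·atan2(√a, √(1-a))=2.186970864; dist=6371·c=13933.191 ≈ 13933.2 km; running total=51741.0 km
Leg 4 bearing: y=sinΔλ·cosφ2=0.09297439, x=cosφ1·sinφ2-sinφ1·cosφ2·cosΔλ=0.81078183; θ=atan2(y, x)=6.5417° ≈ 6.5°
Leg 5: φ1=0.2403423, φ2=1.0462568, Δφ=0.8059145, Δλ=-1.5662445 rad; a=sin²(Δφ/2)+cosφ1·cosφ2·sin²(Δλ/2)=0.3958767583; c=2·atan2(√a, √(1-a))=1.361014532; dist=6371·c=8671.024 ≈ 8671.0 km; running total=60412.0 km
Leg 5 bearing: y=sinΔλ·cosφ2=-0.50080929, x=cosφ1·sinφ2-sinφ1·cosφ2·cosΔλ=0.84013300; θ=atan2(y, x)=-30.7995° <0 so +360° → 329.2005° ≈ 329.2°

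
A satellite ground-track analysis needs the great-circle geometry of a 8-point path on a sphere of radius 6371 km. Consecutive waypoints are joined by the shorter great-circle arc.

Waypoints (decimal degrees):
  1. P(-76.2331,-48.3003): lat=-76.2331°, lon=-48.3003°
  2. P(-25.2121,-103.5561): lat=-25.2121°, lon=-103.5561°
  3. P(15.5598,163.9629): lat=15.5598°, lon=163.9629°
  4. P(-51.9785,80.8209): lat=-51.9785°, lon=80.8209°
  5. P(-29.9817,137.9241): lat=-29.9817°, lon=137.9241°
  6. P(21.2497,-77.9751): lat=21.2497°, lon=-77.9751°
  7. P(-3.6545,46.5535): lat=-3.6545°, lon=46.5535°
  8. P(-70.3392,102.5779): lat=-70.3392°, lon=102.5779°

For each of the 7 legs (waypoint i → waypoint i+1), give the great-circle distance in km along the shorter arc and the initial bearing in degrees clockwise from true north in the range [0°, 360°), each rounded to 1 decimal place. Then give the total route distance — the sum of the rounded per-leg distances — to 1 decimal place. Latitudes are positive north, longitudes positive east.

Leg 1: dist=6400.2 km, bearing=298.2°
Leg 2: dist=10979.7 km, bearing=283.2°
Leg 3: dist=10905.4 km, bearing=218.1°
Leg 4: dist=5213.5 km, bearing=85.1°
Leg 5: dist=16303.7 km, bearing=96.6°
Leg 6: dist=13720.1 km, bearing=80.0°
Leg 7: dist=8413.1 km, bearing=163.3°
Total: 71935.7 km

Leg 1: φ1=-1.3305186, φ2=-0.4400342, Δφ=0.8904844, Δλ=-0.9643956 rad; a=sin²(Δφ/2)+cosφ1·cosφ2·sin²(Δλ/2)=0.2317815751; c=2·atan2(√a, √(1-a))=1.004586950; dist=6371·c=6400.223 ≈ 6400.2 km; running total=6400.2 km
Leg 1 bearing: y=sinΔλ·cosφ2=-0.74342668, x=cosφ1·sinφ2-sinφ1·cosφ2·cosΔλ=0.39943996; θ=atan2(y, x)=-61.7511° <0 so +360° → 298.2489° ≈ 298.2°
Leg 2: φ1=-0.4400342, φ2=0.2715697, Δφ=0.7116039, Δλ=4.6690874 rad; a=sin²(Δφ/2)+cosφ1·cosφ2·sin²(Δλ/2)=0.5759964962; c=2·atan2(√a, √(1-a))=1.723380708; dist=6371·c=10979.658 ≈ 10979.7 km; running total=17379.9 km
Leg 2 bearing: y=sinΔλ·cosφ2=-0.96244799, x=cosφ1·sinφ2-sinφ1·cosφ2·cosΔλ=0.22492663; θ=atan2(y, x)=-76.8459° <0 so +360° → 283.1541° ≈ 283.2°
Leg 3: φ1=0.2715697, φ2=-0.9071960, Δφ=-1.1787657, Δλ=-1.4511016 rad; a=sin²(Δφ/2)+cosφ1·cosφ2·sin²(Δλ/2)=0.5702309231; c=2·atan2(√a, √(1-a))=1.711724197; dist=6371·c=10905.395 ≈ 10905.4 km; running total=28285.3 km
Leg 3 bearing: y=sinΔλ·cosφ2=-0.61155004, x=cosφ1·sinφ2-sinφ1·cosφ2·cosΔλ=-0.77863792; θ=atan2(y, x)=-141.8536° <0 so +360° → 218.1464° ≈ 218.1°
Leg 4: φ1=-0.9071960, φ2=-0.5232794, Δφ=0.3839166, Δλ=0.9966389 rad; a=sin²(Δφ/2)+cosφ1·cosφ2·sin²(Δλ/2)=0.1582758437; c=2·atan2(√a, √(1-a))=0.818320351; dist=6371·c=5213.519 ≈ 5213.5 km; running total=33498.8 km
Leg 4 bearing: y=sinΔλ·cosφ2=0.72729246, x=cosφ1·sinφ2-sinφ1·cosφ2·cosΔλ=0.06280197; θ=atan2(y, x)=85.0647° ≈ 85.1°
Leg 5: φ1=-0.5232794, φ2=0.3708772, Δφ=0.8941566, Δλ=-3.7681519 rad; a=sin²(Δφ/2)+cosφ1·cosφ2·sin²(Δλ/2)=0.9175319104; c=2·atan2(√a, √(1-a))=2.559045107; dist=6371·c=16303.676 ≈ 16303.7 km; running total=49802.5 km
Leg 5 bearing: y=sinΔλ·cosφ2=0.54649422, x=cosφ1·sinφ2-sinφ1·cosφ2·cosΔλ=-0.06334414; θ=atan2(y, x)=96.6116° ≈ 96.6°
Leg 6: φ1=0.3708772, φ2=-0.0637831, Δφ=-0.4346603, Δλ=2.1734341 rad; a=sin²(Δφ/2)+cosφ1·cosφ2·sin²(Δλ/2)=0.7751533390; c=2·atan2(√a, √(1-a))=2.153527816; dist=6371·c=13720.126 ≈ 13720.1 km; running total=63522.6 km
Leg 6 bearing: y=sinΔλ·cosφ2=0.82216811, x=cosφ1·sinφ2-sinφ1·cosφ2·cosΔλ=0.14560960; θ=atan2(y, x)=79.9568° ≈ 80.0°
Leg 7: φ1=-0.0637831, φ2=-1.2276506, Δφ=-1.1638676, Δλ=0.9778102 rad; a=sin²(Δφ/2)+cosφ1·cosφ2·sin²(Δλ/2)=0.3761681232; c=2·atan2(√a, √(1-a))=1.320528188; dist=6371·c=8413.085 ≈ 8413.1 km; running total=71935.7 km
Leg 7 bearing: y=sinΔλ·cosφ2=0.27901066, x=cosφ1·sinφ2-sinφ1·cosφ2·cosΔλ=-0.92780155; θ=atan2(y, x)=163.2628° ≈ 163.3°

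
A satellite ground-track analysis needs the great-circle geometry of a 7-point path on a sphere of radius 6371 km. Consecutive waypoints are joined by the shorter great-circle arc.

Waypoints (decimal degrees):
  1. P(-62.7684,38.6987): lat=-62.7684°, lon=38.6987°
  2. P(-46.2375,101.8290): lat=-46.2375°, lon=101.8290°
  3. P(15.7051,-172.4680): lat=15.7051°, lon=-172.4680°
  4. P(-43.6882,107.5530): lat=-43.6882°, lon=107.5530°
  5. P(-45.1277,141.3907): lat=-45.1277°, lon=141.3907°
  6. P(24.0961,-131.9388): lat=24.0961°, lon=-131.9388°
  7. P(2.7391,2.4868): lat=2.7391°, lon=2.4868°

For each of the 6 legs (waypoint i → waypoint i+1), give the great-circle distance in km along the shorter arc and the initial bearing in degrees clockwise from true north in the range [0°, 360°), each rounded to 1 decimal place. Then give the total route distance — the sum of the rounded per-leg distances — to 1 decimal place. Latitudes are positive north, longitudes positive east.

Leg 1: φ1=-1.0955152, φ2=-0.8069966, Δφ=0.2885186, Δλ=1.1018316 rad; a=sin²(Δφ/2)+cosφ1·cosφ2·sin²(Δλ/2)=0.1073937624; c=2·atan2(√a, √(1-a))=0.667757144; dist=6371·c=4254.281 ≈ 4254.3 km; running total=4254.3 km
Leg 1 bearing: y=sinΔλ·cosφ2=0.61699557, x=cosφ1·sinφ2-sinφ1·cosφ2·cosΔλ=-0.05251511; θ=atan2(y, x)=94.8650° ≈ 94.9°
Leg 2: φ1=-0.8069966, φ2=0.2741057, Δφ=1.0811023, Δλ=-4.7873858 rad; a=sin²(Δφ/2)+cosφ1·cosφ2·sin²(Δλ/2)=0.5728016636; c=2·atan2(√a, √(1-a))=1.716919098; dist=6371·c=10938.492 ≈ 10938.5 km; running total=15192.8 km
Leg 2 bearing: y=sinΔλ·cosφ2=0.95996165, x=cosφ1·sinφ2-sinφ1·cosφ2·cosΔλ=0.23931840; θ=atan2(y, x)=76.0015° ≈ 76.0°
Leg 3: φ1=0.2741057, φ2=-0.7625029, Δφ=-1.0366086, Δλ=4.8872884 rad; a=sin²(Δφ/2)+cosφ1·cosφ2·sin²(Δλ/2)=0.5329208960; c=2·atan2(√a, √(1-a))=1.636685784; dist=6371·c=10427.325 ≈ 10427.3 km; running total=25620.1 km
Leg 3 bearing: y=sinΔλ·cosφ2=-0.71207769, x=cosφ1·sinφ2-sinφ1·cosφ2·cosΔλ=-0.69900660; θ=atan2(y, x)=-134.4693° <0 so +360° → 225.5307° ≈ 225.5°
Leg 4: φ1=-0.7625029, φ2=-0.7876269, Δφ=-0.0251240, Δλ=0.5905793 rad; a=sin²(Δφ/2)+cosφ1·cosφ2·sin²(Δλ/2)=0.0433649359; c=2·atan2(√a, √(1-a))=0.419555430; dist=6371·c=2672.988 ≈ 2673.0 km; running total=28293.1 km
Leg 4 bearing: y=sinΔλ·cosφ2=0.39286839, x=cosφ1·sinφ2-sinφ1·cosφ2·cosΔλ=-0.10766661; θ=atan2(y, x)=105.3258° ≈ 105.3°
Leg 5: φ1=-0.7876269, φ2=0.4205563, Δφ=1.2081832, Δλ=-4.7704997 rad; a=sin²(Δφ/2)+cosφ1·cosφ2·sin²(Δλ/2)=0.6259634067; c=2·atan2(√a, √(1-a))=1.825467099; dist=6371·c=11630.051 ≈ 11630.1 km; running total=39923.2 km
Leg 5 bearing: y=sinΔλ·cosφ2=0.91132110, x=cosφ1·sinφ2-sinφ1·cosφ2·cosΔλ=0.32561746; θ=atan2(y, x)=70.3381° ≈ 70.3°
Leg 6: φ1=0.4205563, φ2=0.0478063, Δφ=-0.3727500, Δλ=2.3461693 rad; a=sin²(Δφ/2)+cosφ1·cosφ2·sin²(Δλ/2)=0.8093734939; c=2·atan2(√a, √(1-a))=2.237943032; dist=6371·c=14257.935 ≈ 14257.9 km; running total=54181.1 km
Leg 6 bearing: y=sinΔλ·cosφ2=0.71334406, x=cosφ1·sinφ2-sinφ1·cosφ2·cosΔλ=0.32907812; θ=atan2(y, x)=65.2353° ≈ 65.2°

Leg 1: dist=4254.3 km, bearing=94.9°
Leg 2: dist=10938.5 km, bearing=76.0°
Leg 3: dist=10427.3 km, bearing=225.5°
Leg 4: dist=2673.0 km, bearing=105.3°
Leg 5: dist=11630.1 km, bearing=70.3°
Leg 6: dist=14257.9 km, bearing=65.2°
Total: 54181.1 km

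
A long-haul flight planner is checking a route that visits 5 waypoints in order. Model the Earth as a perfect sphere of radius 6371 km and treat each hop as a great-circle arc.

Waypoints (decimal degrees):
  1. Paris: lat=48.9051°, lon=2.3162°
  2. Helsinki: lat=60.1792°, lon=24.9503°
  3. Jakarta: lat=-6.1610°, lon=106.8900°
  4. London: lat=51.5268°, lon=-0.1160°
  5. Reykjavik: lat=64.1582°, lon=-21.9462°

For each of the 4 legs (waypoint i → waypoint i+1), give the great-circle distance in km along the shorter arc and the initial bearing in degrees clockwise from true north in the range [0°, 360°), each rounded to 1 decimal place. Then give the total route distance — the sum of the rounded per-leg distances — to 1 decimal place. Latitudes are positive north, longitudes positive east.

Leg 1: dist=1907.2 km, bearing=40.5°
Leg 2: dist=10159.1 km, bearing=100.0°
Leg 3: dist=11715.8 km, bearing=321.9°
Leg 4: dist=1889.3 km, bearing=326.3°
Total: 25671.4 km

Leg 1: φ1=0.8535550, φ2=1.0503252, Δφ=0.1967702, Δλ=0.3950396 rad; a=sin²(Δφ/2)+cosφ1·cosφ2·sin²(Δλ/2)=0.0222360586; c=2·atan2(√a, √(1-a))=0.299351671; dist=6371·c=1907.169 ≈ 1907.2 km; running total=1907.2 km
Leg 1 bearing: y=sinΔλ·cosφ2=0.19137902, x=cosφ1·sinφ2-sinφ1·cosφ2·cosΔλ=0.22436697; θ=atan2(y, x)=40.4633° ≈ 40.5°
Leg 2: φ1=1.0503252, φ2=-0.1075297, Δφ=-1.1578549, Δλ=1.4301176 rad; a=sin²(Δφ/2)+cosφ1·cosφ2·sin²(Δλ/2)=0.5118933782; c=2·atan2(√a, √(1-a))=1.594585327; dist=6371·c=10159.103 ≈ 10159.1 km; running total=12066.3 km
Leg 2 bearing: y=sinΔλ·cosφ2=0.98440235, x=cosφ1·sinφ2-sinφ1·cosφ2·cosΔλ=-0.17431636; θ=atan2(y, x)=100.0417° ≈ 100.0°
Leg 3: φ1=-0.1075297, φ2=0.8993123, Δφ=1.0068420, Δλ=-1.8676070 rad; a=sin²(Δφ/2)+cosφ1·cosφ2·sin²(Δλ/2)=0.6324663853; c=2·atan2(√a, √(1-a))=1.838930528; dist=6371·c=11715.826 ≈ 11715.8 km; running total=23782.1 km
Leg 3 bearing: y=sinΔλ·cosφ2=-0.59494452, x=cosφ1·sinφ2-sinφ1·cosφ2·cosΔλ=0.75884889; θ=atan2(y, x)=-38.0968° <0 so +360° → 321.9032° ≈ 321.9°
Leg 4: φ1=0.8993123, φ2=1.1197718, Δφ=0.2204595, Δλ=-0.3810089 rad; a=sin²(Δφ/2)+cosφ1·cosφ2·sin²(Δλ/2)=0.0218248815; c=2·atan2(√a, √(1-a))=0.296550374; dist=6371·c=1889.322 ≈ 1889.3 km; running total=25671.4 km
Leg 4 bearing: y=sinΔλ·cosφ2=-0.16208801, x=cosφ1·sinφ2-sinφ1·cosφ2·cosΔλ=0.24314954; θ=atan2(y, x)=-33.6882° <0 so +360° → 326.3118° ≈ 326.3°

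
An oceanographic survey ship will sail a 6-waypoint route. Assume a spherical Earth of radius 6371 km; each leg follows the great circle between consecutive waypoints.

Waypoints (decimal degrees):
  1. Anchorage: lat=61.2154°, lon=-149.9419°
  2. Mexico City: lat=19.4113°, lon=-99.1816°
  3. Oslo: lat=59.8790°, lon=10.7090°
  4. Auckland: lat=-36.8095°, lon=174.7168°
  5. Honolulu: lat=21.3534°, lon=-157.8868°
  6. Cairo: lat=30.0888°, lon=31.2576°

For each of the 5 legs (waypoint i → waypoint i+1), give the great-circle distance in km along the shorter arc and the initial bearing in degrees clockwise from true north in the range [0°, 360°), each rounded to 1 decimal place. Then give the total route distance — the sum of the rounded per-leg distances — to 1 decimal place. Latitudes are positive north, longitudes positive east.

Leg 1: dist=6076.9 km, bearing=116.4°
Leg 2: dist=9199.8 km, bearing=28.4°
Leg 3: dist=17207.8 km, bearing=31.1°
Leg 4: dist=7077.4 km, bearing=28.6°
Leg 5: dist=14212.0 km, bearing=350.0°
Total: 53773.9 km

Leg 1: φ1=1.0684103, φ2=0.3387911, Δφ=-0.7296192, Δλ=0.8859344 rad; a=sin²(Δφ/2)+cosφ1·cosφ2·sin²(Δλ/2)=0.2107203953; c=2·atan2(√a, √(1-a))=0.953835198; dist=6371·c=6076.884 ≈ 6076.9 km; running total=6076.9 km
Leg 1 bearing: y=sinΔλ·cosφ2=0.73048121, x=cosφ1·sinφ2-sinφ1·cosφ2·cosΔλ=-0.36285871; θ=atan2(y, x)=116.4154° ≈ 116.4°
Leg 2: φ1=0.3387911, φ2=1.0450857, Δφ=0.7062946, Δλ=1.9179528 rad; a=sin²(Δφ/2)+cosφ1·cosφ2·sin²(Δλ/2)=0.4367799824; c=2·atan2(√a, √(1-a))=1.444016943; dist=6371·c=9199.832 ≈ 9199.8 km; running total=15276.7 km
Leg 2 bearing: y=sinΔλ·cosφ2=0.47189074, x=cosφ1·sinφ2-sinφ1·cosφ2·cosΔλ=0.87254344; θ=atan2(y, x)=28.4055° ≈ 28.4°
Leg 3: φ1=1.0450857, φ2=-0.6424470, Δφ=-1.6875327, Δλ=2.8624761 rad; a=sin²(Δφ/2)+cosφ1·cosφ2·sin²(Δλ/2)=0.9522405189; c=2·atan2(√a, √(1-a))=2.700957720; dist=6371·c=17207.802 ≈ 17207.8 km; running total=32484.5 km
Leg 3 bearing: y=sinΔλ·cosφ2=0.22057932, x=cosφ1·sinφ2-sinφ1·cosφ2·cosΔλ=0.36504632; θ=atan2(y, x)=31.1425° ≈ 31.1°
Leg 4: φ1=-0.6424470, φ2=0.3726871, Δφ=1.0151341, Δλ=-5.8050279 rad; a=sin²(Δφ/2)+cosφ1·cosφ2·sin²(Δλ/2)=0.2780625946; c=2·atan2(√a, √(1-a))=1.110878124; dist=6371·c=7077.405 ≈ 7077.4 km; running total=39561.9 km
Leg 4 bearing: y=sinΔλ·cosφ2=0.42855616, x=cosφ1·sinφ2-sinφ1·cosφ2·cosΔλ=0.78696555; θ=atan2(y, x)=28.5713° ≈ 28.6°
Leg 5: φ1=0.3726871, φ2=0.5251486, Δφ=0.1524615, Δλ=3.3011925 rad; a=sin²(Δφ/2)+cosφ1·cosφ2·sin²(Δλ/2)=0.8065311005; c=2·atan2(√a, √(1-a))=2.230727149; dist=6371·c=14211.963 ≈ 14212.0 km; running total=53773.9 km
Leg 5 bearing: y=sinΔλ·cosφ2=-0.13750820, x=cosφ1·sinφ2-sinφ1·cosφ2·cosΔλ=0.77797573; θ=atan2(y, x)=-10.0236° <0 so +360° → 349.9764° ≈ 350.0°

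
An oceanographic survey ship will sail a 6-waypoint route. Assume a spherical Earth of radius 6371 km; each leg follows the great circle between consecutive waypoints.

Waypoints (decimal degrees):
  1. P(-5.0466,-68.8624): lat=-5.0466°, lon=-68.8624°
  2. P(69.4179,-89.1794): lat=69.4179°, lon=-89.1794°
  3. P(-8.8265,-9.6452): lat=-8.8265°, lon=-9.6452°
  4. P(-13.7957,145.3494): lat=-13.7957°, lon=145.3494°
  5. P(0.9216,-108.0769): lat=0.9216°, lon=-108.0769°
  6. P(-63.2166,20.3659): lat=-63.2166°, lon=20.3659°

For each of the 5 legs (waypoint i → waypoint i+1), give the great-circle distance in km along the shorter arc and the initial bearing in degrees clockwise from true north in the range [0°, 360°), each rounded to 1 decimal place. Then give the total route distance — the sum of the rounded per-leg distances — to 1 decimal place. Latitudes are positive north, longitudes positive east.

Leg 1: dist=8423.7 km, bearing=352.8°
Leg 2: dist=10521.3 km, bearing=102.9°
Leg 3: dist=16281.1 km, bearing=132.1°
Leg 4: dist=11821.0 km, bearing=93.1°
Leg 5: dist=11912.0 km, bearing=158.3°
Total: 58959.1 km

Leg 1: φ1=-0.0880798, φ2=1.2115709, Δφ=1.2996507, Δλ=-0.3545985 rad; a=sin²(Δφ/2)+cosφ1·cosφ2·sin²(Δλ/2)=0.3769755652; c=2·atan2(√a, √(1-a))=1.322194645; dist=6371·c=8423.702 ≈ 8423.7 km; running total=8423.7 km
Leg 1 bearing: y=sinΔλ·cosφ2=-0.12206277, x=cosφ1·sinφ2-sinφ1·cosφ2·cosΔλ=0.96154076; θ=atan2(y, x)=-7.2347° <0 so +360° → 352.7653° ≈ 352.8°
Leg 2: φ1=1.2115709, φ2=-0.1540515, Δφ=-1.3656224, Δλ=1.3881337 rad; a=sin²(Δφ/2)+cosφ1·cosφ2·sin²(Δλ/2)=0.5402731830; c=2·atan2(√a, √(1-a))=1.651430042; dist=6371·c=10521.261 ≈ 10521.3 km; running total=18945.0 km
Leg 2 bearing: y=sinΔλ·cosφ2=0.97171804, x=cosφ1·sinφ2-sinφ1·cosφ2·cosΔλ=-0.22198271; θ=atan2(y, x)=102.8680° ≈ 102.9°
Leg 3: φ1=-0.1540515, φ2=-0.2407804, Δφ=-0.0867289, Δλ=2.7051661 rad; a=sin²(Δφ/2)+cosφ1·cosφ2·sin²(Δλ/2)=0.9165555818; c=2·atan2(√a, √(1-a))=2.555505312; dist=6371·c=16281.124 ≈ 16281.1 km; running total=35226.1 km
Leg 3 bearing: y=sinΔλ·cosφ2=0.41050960, x=cosφ1·sinφ2-sinφ1·cosφ2·cosΔλ=-0.37068539; θ=atan2(y, x)=132.0817° ≈ 132.1°
Leg 4: φ1=-0.2407804, φ2=0.0160850, Δφ=0.2568653, Δλ=-4.4231233 rad; a=sin²(Δφ/2)+cosφ1·cosφ2·sin²(Δλ/2)=0.6404096386; c=2·atan2(√a, √(1-a))=1.855443956; dist=6371·c=11821.033 ≈ 11821.0 km; running total=47047.1 km
Leg 4 bearing: y=sinΔλ·cosφ2=0.95832962, x=cosφ1·sinφ2-sinφ1·cosφ2·cosΔλ=-0.05239144; θ=atan2(y, x)=93.1292° ≈ 93.1°
Leg 5: φ1=0.0160850, φ2=-1.1033378, Δφ=-1.1194228, Δλ=2.2417498 rad; a=sin²(Δφ/2)+cosφ1·cosφ2·sin²(Δλ/2)=0.6472435525; c=2·atan2(√a, √(1-a))=1.869715107; dist=6371·c=11911.955 ≈ 11912.0 km; running total=58959.1 km
Leg 5 bearing: y=sinΔλ·cosφ2=0.35293791, x=cosφ1·sinφ2-sinφ1·cosφ2·cosΔλ=-0.88809469; θ=atan2(y, x)=158.3266° ≈ 158.3°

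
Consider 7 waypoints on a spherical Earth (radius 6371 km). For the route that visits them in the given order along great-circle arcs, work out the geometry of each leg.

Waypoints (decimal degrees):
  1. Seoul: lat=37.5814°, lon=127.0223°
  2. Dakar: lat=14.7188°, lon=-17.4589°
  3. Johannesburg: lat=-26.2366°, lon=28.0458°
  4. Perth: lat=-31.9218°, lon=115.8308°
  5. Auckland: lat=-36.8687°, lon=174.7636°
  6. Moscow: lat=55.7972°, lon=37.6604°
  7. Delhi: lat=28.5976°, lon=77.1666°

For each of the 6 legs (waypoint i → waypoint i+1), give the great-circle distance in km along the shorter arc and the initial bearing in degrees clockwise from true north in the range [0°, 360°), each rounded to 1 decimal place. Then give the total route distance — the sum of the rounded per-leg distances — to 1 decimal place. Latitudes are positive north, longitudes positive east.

Leg 1: dist=13116.9 km, bearing=320.5°
Leg 2: dist=6703.3 km, bearing=132.5°
Leg 3: dist=8310.8 km, bearing=118.5°
Leg 4: dist=5350.0 km, bearing=113.0°
Leg 5: dist=16196.2 km, bearing=317.3°
Leg 6: dist=4341.4 km, bearing=117.5°
Total: 54018.6 km

Leg 1: φ1=0.6559192, φ2=0.2568915, Δφ=-0.3990276, Δλ=-2.5216726 rad; a=sin²(Δφ/2)+cosφ1·cosφ2·sin²(Δλ/2)=0.7344505682; c=2·atan2(√a, √(1-a))=2.058842580; dist=6371·c=13116.886 ≈ 13116.9 km; running total=13116.9 km
Leg 1 bearing: y=sinΔλ·cosφ2=-0.56190519, x=cosφ1·sinφ2-sinφ1·cosφ2·cosΔλ=0.68146480; θ=atan2(y, x)=-39.5075° <0 so +360° → 320.4925° ≈ 320.5°
Leg 2: φ1=0.2568915, φ2=-0.4579151, Δφ=-0.7148066, Δλ=0.7942068 rad; a=sin²(Δφ/2)+cosφ1·cosφ2·sin²(Δλ/2)=0.2521521555; c=2·atan2(√a, √(1-a))=1.052160651; dist=6371·c=6703.316 ≈ 6703.3 km; running total=19820.2 km
Leg 2 bearing: y=sinΔλ·cosφ2=0.63982022, x=cosφ1·sinφ2-sinφ1·cosφ2·cosΔλ=-0.58729539; θ=atan2(y, x)=132.5490° ≈ 132.5°
Leg 3: φ1=-0.4579151, φ2=-0.5571405, Δφ=-0.0992255, Δλ=1.5321373 rad; a=sin²(Δφ/2)+cosφ1·cosφ2·sin²(Δλ/2)=0.3684104633; c=2·atan2(√a, √(1-a))=1.304480357; dist=6371·c=8310.844 ≈ 8310.8 km; running total=28131.0 km
Leg 3 bearing: y=sinΔλ·cosφ2=0.84813639, x=cosφ1·sinφ2-sinφ1·cosφ2·cosΔλ=-0.45978412; θ=atan2(y, x)=118.4626° ≈ 118.5°
Leg 4: φ1=-0.5571405, φ2=-0.6434802, Δφ=-0.0863397, Δλ=1.0285714 rad; a=sin²(Δφ/2)+cosφ1·cosφ2·sin²(Δλ/2)=0.1661724166; c=2·atan2(√a, √(1-a))=0.839741671; dist=6371·c=5349.994 ≈ 5350.0 km; running total=33481.0 km
Leg 4 bearing: y=sinΔλ·cosφ2=0.68526086, x=cosφ1·sinφ2-sinφ1·cosφ2·cosΔλ=-0.29095384; θ=atan2(y, x)=113.0055° ≈ 113.0°
Leg 5: φ1=-0.6434802, φ2=0.9738449, Δφ=1.6173251, Δλ=-2.3929023 rad; a=sin²(Δφ/2)+cosφ1·cosφ2·sin²(Δλ/2)=0.9128320648; c=2·atan2(√a, √(1-a))=2.542174711; dist=6371·c=16196.195 ≈ 16196.2 km; running total=49677.2 km
Leg 5 bearing: y=sinΔλ·cosφ2=-0.38262640, x=cosφ1·sinφ2-sinφ1·cosφ2·cosΔλ=0.41457904; θ=atan2(y, x)=-42.7048° <0 so +360° → 317.2952° ≈ 317.3°
Leg 6: φ1=0.9738449, φ2=0.4991223, Δφ=-0.4747226, Δλ=0.6895133 rad; a=sin²(Δφ/2)+cosφ1·cosφ2·sin²(Δλ/2)=0.1116641360; c=2·atan2(√a, √(1-a))=0.681431623; dist=6371·c=4341.401 ≈ 4341.4 km; running total=54018.6 km
Leg 6 bearing: y=sinΔλ·cosφ2=0.55855191, x=cosφ1·sinφ2-sinφ1·cosφ2·cosΔλ=-0.29120575; θ=atan2(y, x)=117.5357° ≈ 117.5°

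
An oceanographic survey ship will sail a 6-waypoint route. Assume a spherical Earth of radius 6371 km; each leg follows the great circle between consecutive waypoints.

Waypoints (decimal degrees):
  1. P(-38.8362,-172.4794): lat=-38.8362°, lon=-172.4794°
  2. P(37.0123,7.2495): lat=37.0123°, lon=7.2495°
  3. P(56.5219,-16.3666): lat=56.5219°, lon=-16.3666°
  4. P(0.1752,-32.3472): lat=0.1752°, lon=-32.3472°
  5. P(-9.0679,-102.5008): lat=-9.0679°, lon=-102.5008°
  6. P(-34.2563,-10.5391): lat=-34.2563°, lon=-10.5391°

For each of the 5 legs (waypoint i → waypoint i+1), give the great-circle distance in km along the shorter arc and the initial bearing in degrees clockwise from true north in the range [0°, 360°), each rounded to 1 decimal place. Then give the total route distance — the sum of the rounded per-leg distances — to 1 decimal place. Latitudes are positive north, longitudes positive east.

Leg 1: dist=19810.9 km, bearing=173.2°
Leg 2: dist=2789.1 km, bearing=328.6°
Leg 3: dist=6427.3 km, bearing=199.0°
Leg 4: dist=7832.7 km, bearing=260.3°
Leg 5: dist=9620.1 km, bearing=124.1°
Total: 46480.1 km

Leg 1: φ1=-0.6778196, φ2=0.6459865, Δφ=1.3238061, Δλ=3.1368611 rad; a=sin²(Δφ/2)+cosφ1·cosφ2·sin²(Δλ/2)=0.9997432042; c=2·atan2(√a, √(1-a))=3.109541583; dist=6371·c=19810.889 ≈ 19810.9 km; running total=19810.9 km
Leg 1 bearing: y=sinΔλ·cosφ2=0.00377819, x=cosφ1·sinφ2-sinφ1·cosφ2·cosΔλ=-0.03182208; θ=atan2(y, x)=173.2291° ≈ 173.2°
Leg 2: φ1=0.6459865, φ2=0.9864933, Δφ=0.3405068, Δλ=-0.4121787 rad; a=sin²(Δφ/2)+cosφ1·cosφ2·sin²(Δλ/2)=0.0471518898; c=2·atan2(√a, √(1-a))=0.437777165; dist=6371·c=2789.078 ≈ 2789.1 km; running total=22600.0 km
Leg 2 bearing: y=sinΔλ·cosφ2=-0.22098185, x=cosφ1·sinφ2-sinφ1·cosφ2·cosΔλ=0.36177532; θ=atan2(y, x)=-31.4177° <0 so +360° → 328.5823° ≈ 328.6°
Leg 3: φ1=0.9864933, φ2=0.0030578, Δφ=-0.9834354, Δλ=-0.2789141 rad; a=sin²(Δφ/2)+cosφ1·cosφ2·sin²(Δλ/2)=0.2335755296; c=2·atan2(√a, √(1-a))=1.008832611; dist=6371·c=6427.273 ≈ 6427.3 km; running total=29027.3 km
Leg 3 bearing: y=sinΔλ·cosφ2=-0.27531058, x=cosφ1·sinφ2-sinφ1·cosφ2·cosΔλ=-0.80017254; θ=atan2(y, x)=-161.0135° <0 so +360° → 198.9865° ≈ 199.0°
Leg 4: φ1=0.0030578, φ2=-0.1582647, Δφ=-0.1613225, Δλ=-1.2244113 rad; a=sin²(Δφ/2)+cosφ1·cosφ2·sin²(Δλ/2)=0.3326133540; c=2·atan2(√a, √(1-a))=1.229431697; dist=6371·c=7832.709 ≈ 7832.7 km; running total=36860.0 km
Leg 4 bearing: y=sinΔλ·cosφ2=-0.92885069, x=cosφ1·sinφ2-sinφ1·cosφ2·cosΔλ=-0.15862926; θ=atan2(y, x)=-99.6915° <0 so +360° → 260.3085° ≈ 260.3°
Leg 5: φ1=-0.1582647, φ2=-0.5978852, Δφ=-0.4396205, Δλ=1.6050345 rad; a=sin²(Δφ/2)+cosφ1·cosφ2·sin²(Δλ/2)=0.4696122635; c=2·atan2(√a, √(1-a))=1.509983378; dist=6371·c=9620.104 ≈ 9620.1 km; running total=46480.1 km
Leg 5 bearing: y=sinΔλ·cosφ2=0.82604346, x=cosφ1·sinφ2-sinφ1·cosφ2·cosΔλ=-0.56032004; θ=atan2(y, x)=124.1497° ≈ 124.1°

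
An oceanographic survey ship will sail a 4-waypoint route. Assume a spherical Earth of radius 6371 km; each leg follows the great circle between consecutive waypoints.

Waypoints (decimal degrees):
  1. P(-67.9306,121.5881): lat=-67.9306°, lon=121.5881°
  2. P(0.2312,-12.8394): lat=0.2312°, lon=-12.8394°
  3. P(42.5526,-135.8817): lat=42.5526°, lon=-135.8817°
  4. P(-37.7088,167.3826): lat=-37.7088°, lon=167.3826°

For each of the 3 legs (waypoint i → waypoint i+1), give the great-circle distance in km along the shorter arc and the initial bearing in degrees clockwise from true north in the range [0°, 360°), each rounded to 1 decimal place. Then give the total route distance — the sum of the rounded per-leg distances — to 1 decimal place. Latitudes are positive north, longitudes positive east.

Leg 1: φ1=-1.1856126, φ2=0.0040352, Δφ=1.1896478, Δλ=-2.3462025 rad; a=sin²(Δφ/2)+cosφ1·cosφ2·sin²(Δλ/2)=0.6333751377; c=2·atan2(√a, √(1-a))=1.840815874; dist=6371·c=11727.838 ≈ 11727.8 km; running total=11727.8 km
Leg 1 bearing: y=sinΔλ·cosφ2=-0.71413097, x=cosφ1·sinφ2-sinφ1·cosφ2·cosΔλ=-0.64719491; θ=atan2(y, x)=-132.1850° <0 so +360° → 227.8150° ≈ 227.8°
Leg 2: φ1=0.0040352, φ2=0.7426830, Δφ=0.7386478, Δλ=-2.1474933 rad; a=sin²(Δφ/2)+cosφ1·cosφ2·sin²(Δλ/2)=0.6994679609; c=2·atan2(√a, √(1-a))=1.981152462; dist=6371·c=12621.922 ≈ 12621.9 km; running total=24349.7 km
Leg 2 bearing: y=sinΔλ·cosφ2=-0.61751601, x=cosφ1·sinφ2-sinφ1·cosφ2·cosΔλ=0.67788208; θ=atan2(y, x)=-42.3319° <0 so +360° → 317.6681° ≈ 317.7°
Leg 3: φ1=0.7426830, φ2=-0.6581427, Δφ=-1.4008257, Δλ=5.2929605 rad; a=sin²(Δφ/2)+cosφ1·cosφ2·sin²(Δλ/2)=0.5469878019; c=2·atan2(√a, √(1-a))=1.664910806; dist=6371·c=10607.147 ≈ 10607.1 km; running total=34956.8 km
Leg 3 bearing: y=sinΔλ·cosφ2=-0.66150245, x=cosφ1·sinφ2-sinφ1·cosφ2·cosΔλ=-0.74403165; θ=atan2(y, x)=-138.3604° <0 so +360° → 221.6396° ≈ 221.6°

Leg 1: dist=11727.8 km, bearing=227.8°
Leg 2: dist=12621.9 km, bearing=317.7°
Leg 3: dist=10607.1 km, bearing=221.6°
Total: 34956.8 km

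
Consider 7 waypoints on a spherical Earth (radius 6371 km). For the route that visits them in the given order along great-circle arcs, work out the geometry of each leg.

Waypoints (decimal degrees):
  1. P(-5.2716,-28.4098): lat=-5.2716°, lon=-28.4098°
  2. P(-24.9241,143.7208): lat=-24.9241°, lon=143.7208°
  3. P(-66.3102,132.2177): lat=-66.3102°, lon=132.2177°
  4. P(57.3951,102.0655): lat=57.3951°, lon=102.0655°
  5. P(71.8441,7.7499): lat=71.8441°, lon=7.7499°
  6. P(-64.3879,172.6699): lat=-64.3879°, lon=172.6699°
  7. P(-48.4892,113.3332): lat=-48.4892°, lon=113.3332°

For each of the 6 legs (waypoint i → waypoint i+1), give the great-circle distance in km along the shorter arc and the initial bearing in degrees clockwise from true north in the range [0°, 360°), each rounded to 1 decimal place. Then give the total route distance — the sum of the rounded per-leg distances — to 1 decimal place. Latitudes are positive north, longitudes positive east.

Leg 1: dist=16551.3 km, bearing=166.1°
Leg 2: dist=4672.0 km, bearing=186.9°
Leg 3: dist=13982.5 km, bearing=340.5°
Leg 4: dist=4227.3 km, bearing=329.7°
Leg 5: dist=18983.0 km, bearing=44.2°
Leg 6: dist=3867.2 km, bearing=268.1°
Total: 62283.3 km

Leg 1: φ1=-0.0920068, φ2=-0.4350076, Δφ=-0.3430008, Δλ=3.0042457 rad; a=sin²(Δφ/2)+cosφ1·cosφ2·sin²(Δλ/2)=0.9279042301; c=2·atan2(√a, √(1-a))=2.597908019; dist=6371·c=16551.272 ≈ 16551.3 km; running total=16551.3 km
Leg 1 bearing: y=sinΔλ·cosφ2=0.12416415, x=cosφ1·sinφ2-sinφ1·cosφ2·cosΔλ=-0.50217043; θ=atan2(y, x)=166.1119° ≈ 166.1°
Leg 2: φ1=-0.4350076, φ2=-1.1573313, Δφ=-0.7223237, Δλ=-0.2007670 rad; a=sin²(Δφ/2)+cosφ1·cosφ2·sin²(Δλ/2)=0.1285235945; c=2·atan2(√a, √(1-a))=0.733325201; dist=6371·c=4672.015 ≈ 4672.0 km; running total=21223.3 km
Leg 2 bearing: y=sinΔλ·cosφ2=-0.08012430, x=cosφ1·sinφ2-sinφ1·cosφ2·cosΔλ=-0.66453082; θ=atan2(y, x)=-173.1249° <0 so +360° → 186.8751° ≈ 186.9°
Leg 3: φ1=-1.1573313, φ2=1.0017335, Δφ=2.1590648, Δλ=-0.5262552 rad; a=sin²(Δφ/2)+cosφ1·cosφ2·sin²(Δλ/2)=0.7921074706; c=2·atan2(√a, √(1-a))=2.194708749; dist=6371·c=13982.489 ≈ 13982.5 km; running total=35205.8 km
Leg 3 bearing: y=sinΔλ·cosφ2=-0.27066007, x=cosφ1·sinφ2-sinφ1·cosφ2·cosΔλ=0.76513791; θ=atan2(y, x)=-19.4807° <0 so +360° → 340.5193° ≈ 340.5°
Leg 4: φ1=1.0017335, φ2=1.2539161, Δφ=0.2521826, Δλ=-1.6461178 rad; a=sin²(Δφ/2)+cosφ1·cosφ2·sin²(Δλ/2)=0.1060850914; c=2·atan2(√a, √(1-a))=0.663518950; dist=6371·c=4227.279 ≈ 4227.3 km; running total=39433.1 km
Leg 4 bearing: y=sinΔλ·cosφ2=-0.31072015, x=cosφ1·sinφ2-sinφ1·cosφ2·cosΔλ=0.53176797; θ=atan2(y, x)=-30.2984° <0 so +360° → 329.7016° ≈ 329.7°
Leg 5: φ1=1.2539161, φ2=-1.1237809, Δφ=-2.3776969, Δλ=2.8783970 rad; a=sin²(Δφ/2)+cosφ1·cosφ2·sin²(Δλ/2)=0.9934528986; c=2·atan2(√a, √(1-a))=2.979587226; dist=6371·c=18982.950 ≈ 18983.0 km; running total=58416.1 km
Leg 5 bearing: y=sinΔλ·cosφ2=0.11246421, x=cosφ1·sinφ2-sinφ1·cosφ2·cosΔλ=0.11562331; θ=atan2(y, x)=44.2065° ≈ 44.2°
Leg 6: φ1=-1.1237809, φ2=-0.8462962, Δφ=0.2774847, Δλ=-1.0356208 rad; a=sin²(Δφ/2)+cosφ1·cosφ2·sin²(Δλ/2)=0.0893188704; c=2·atan2(√a, √(1-a))=0.607001175; dist=6371·c=3867.204 ≈ 3867.2 km; running total=62283.3 km
Leg 6 bearing: y=sinΔλ·cosφ2=-0.57009335, x=cosφ1·sinφ2-sinφ1·cosφ2·cosΔλ=-0.01891053; θ=atan2(y, x)=-91.8999° <0 so +360° → 268.1001° ≈ 268.1°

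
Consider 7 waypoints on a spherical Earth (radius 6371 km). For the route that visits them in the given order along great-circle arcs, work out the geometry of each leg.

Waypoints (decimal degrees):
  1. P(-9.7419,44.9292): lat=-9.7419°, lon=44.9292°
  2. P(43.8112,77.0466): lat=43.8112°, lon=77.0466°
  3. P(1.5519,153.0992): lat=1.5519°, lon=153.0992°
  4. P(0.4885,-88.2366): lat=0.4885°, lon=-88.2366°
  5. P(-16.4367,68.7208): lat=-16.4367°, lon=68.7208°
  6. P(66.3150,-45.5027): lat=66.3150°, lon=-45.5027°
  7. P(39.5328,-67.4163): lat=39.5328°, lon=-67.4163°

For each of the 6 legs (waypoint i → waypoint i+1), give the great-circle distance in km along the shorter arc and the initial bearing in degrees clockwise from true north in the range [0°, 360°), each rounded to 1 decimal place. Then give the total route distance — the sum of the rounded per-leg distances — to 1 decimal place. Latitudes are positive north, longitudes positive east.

Leg 1: dist=6779.8 km, bearing=26.0°
Leg 2: dist=8772.7 km, bearing=98.6°
Leg 3: dist=13191.8 km, bearing=88.6°
Leg 4: dist=16929.4 km, bearing=126.3°
Leg 5: dist=12749.4 km, bearing=336.2°
Leg 6: dist=3280.4 km, bearing=215.8°
Total: 61703.5 km

Leg 1: φ1=-0.1700282, φ2=0.7646497, Δφ=0.9346779, Δλ=0.5605544 rad; a=sin²(Δφ/2)+cosφ1·cosφ2·sin²(Δλ/2)=0.2573835343; c=2·atan2(√a, √(1-a))=1.064166784; dist=6371·c=6779.807 ≈ 6779.8 km; running total=6779.8 km
Leg 1 bearing: y=sinΔλ·cosφ2=0.38365608, x=cosφ1·sinφ2-sinφ1·cosφ2·cosΔλ=0.78572070; θ=atan2(y, x)=26.0256° ≈ 26.0°
Leg 2: φ1=0.7646497, φ2=0.0270858, Δφ=-0.7375639, Δλ=1.3273683 rad; a=sin²(Δφ/2)+cosφ1·cosφ2·sin²(Δλ/2)=0.4036905265; c=2·atan2(√a, √(1-a))=1.376965950; dist=6371·c=8772.650 ≈ 8772.7 km; running total=15552.5 km
Leg 2 bearing: y=sinΔλ·cosφ2=0.97016143, x=cosφ1·sinφ2-sinφ1·cosφ2·cosΔλ=-0.14725740; θ=atan2(y, x)=98.6308° ≈ 98.6°
Leg 3: φ1=0.0270858, φ2=0.0085259, Δφ=-0.0185598, Δλ=-4.2121043 rad; a=sin²(Δφ/2)+cosφ1·cosφ2·sin²(Δλ/2)=0.7396255334; c=2·atan2(√a, √(1-a))=2.070597528; dist=6371·c=13191.777 ≈ 13191.8 km; running total=28744.3 km
Leg 3 bearing: y=sinΔλ·cosφ2=0.87741416, x=cosφ1·sinφ2-sinφ1·cosφ2·cosΔλ=0.02151302; θ=atan2(y, x)=88.5955° ≈ 88.6°
Leg 4: φ1=0.0085259, φ2=-0.2868745, Δφ=-0.2954005, Δλ=2.7394234 rad; a=sin²(Δφ/2)+cosφ1·cosφ2·sin²(Δλ/2)=0.9424939930; c=2·atan2(√a, √(1-a))=2.657264535; dist=6371·c=16929.432 ≈ 16929.4 km; running total=45673.7 km
Leg 4 bearing: y=sinΔλ·cosφ2=0.37541942, x=cosφ1·sinφ2-sinφ1·cosφ2·cosΔλ=-0.27542063; θ=atan2(y, x)=126.2651° ≈ 126.3°
Leg 5: φ1=-0.2868745, φ2=1.1574151, Δφ=1.4442896, Δλ=-1.9935762 rad; a=sin²(Δφ/2)+cosφ1·cosφ2·sin²(Δλ/2)=0.7086029137; c=2·atan2(√a, √(1-a))=2.001164936; dist=6371·c=12749.422 ≈ 12749.4 km; running total=58423.1 km
Leg 5 bearing: y=sinΔλ·cosφ2=-0.36633842, x=cosφ1·sinφ2-sinφ1·cosφ2·cosΔλ=0.83170636; θ=atan2(y, x)=-23.7719° <0 so +360° → 336.2281° ≈ 336.2°
Leg 6: φ1=1.1574151, φ2=0.6899775, Δφ=-0.4674376, Δλ=-0.3824645 rad; a=sin²(Δφ/2)+cosφ1·cosφ2·sin²(Δλ/2)=0.0648297336; c=2·atan2(√a, √(1-a))=0.514902921; dist=6371·c=3280.447 ≈ 3280.4 km; running total=61703.5 km
Leg 6 bearing: y=sinΔλ·cosφ2=-0.28784053, x=cosφ1·sinφ2-sinφ1·cosφ2·cosΔλ=-0.39956875; θ=atan2(y, x)=-144.2319° <0 so +360° → 215.7681° ≈ 215.8°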